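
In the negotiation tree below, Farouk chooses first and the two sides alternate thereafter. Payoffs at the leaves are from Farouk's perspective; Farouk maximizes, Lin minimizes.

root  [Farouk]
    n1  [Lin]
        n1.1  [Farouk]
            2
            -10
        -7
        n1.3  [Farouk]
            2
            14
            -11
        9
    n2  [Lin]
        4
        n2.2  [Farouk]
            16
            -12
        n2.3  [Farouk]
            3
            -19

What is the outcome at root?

3

n1.1 (Farouk): max(2, -10) = 2
n1.3 (Farouk): max(2, 14, -11) = 14
n1 (Lin): min(2, -7, 14, 9) = -7
n2.2 (Farouk): max(16, -12) = 16
n2.3 (Farouk): max(3, -19) = 3
n2 (Lin): min(4, 16, 3) = 3
root (Farouk): max(-7, 3) = 3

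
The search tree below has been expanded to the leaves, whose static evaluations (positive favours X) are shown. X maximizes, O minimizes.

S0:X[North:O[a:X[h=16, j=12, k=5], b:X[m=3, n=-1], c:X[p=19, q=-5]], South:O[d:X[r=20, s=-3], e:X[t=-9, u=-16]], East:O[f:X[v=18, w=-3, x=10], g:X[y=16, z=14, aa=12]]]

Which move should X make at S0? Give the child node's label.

East

a (X): max(16, 12, 5) = 16
b (X): max(3, -1) = 3
c (X): max(19, -5) = 19
North (O): min(16, 3, 19) = 3
d (X): max(20, -3) = 20
e (X): max(-9, -16) = -9
South (O): min(20, -9) = -9
f (X): max(18, -3, 10) = 18
g (X): max(16, 14, 12) = 16
East (O): min(18, 16) = 16
S0 (X): max(3, -9, 16) = 16
X at S0 wants the highest of {North=3, South=-9, East=16}, so chooses East.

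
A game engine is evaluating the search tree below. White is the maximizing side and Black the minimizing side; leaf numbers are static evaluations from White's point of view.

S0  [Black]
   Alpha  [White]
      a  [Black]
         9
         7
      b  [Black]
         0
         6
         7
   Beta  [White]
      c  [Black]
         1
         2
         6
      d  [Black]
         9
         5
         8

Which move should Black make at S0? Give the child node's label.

a (Black): min(9, 7) = 7
b (Black): min(0, 6, 7) = 0
Alpha (White): max(7, 0) = 7
c (Black): min(1, 2, 6) = 1
d (Black): min(9, 5, 8) = 5
Beta (White): max(1, 5) = 5
S0 (Black): min(7, 5) = 5
Black at S0 wants the lowest of {Alpha=7, Beta=5}, so chooses Beta.

Beta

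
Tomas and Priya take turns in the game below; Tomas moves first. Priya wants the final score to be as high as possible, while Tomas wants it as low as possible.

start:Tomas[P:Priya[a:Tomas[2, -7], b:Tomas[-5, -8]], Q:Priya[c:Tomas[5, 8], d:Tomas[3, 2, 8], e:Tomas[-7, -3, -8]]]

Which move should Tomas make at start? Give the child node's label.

P

a (Tomas): min(2, -7) = -7
b (Tomas): min(-5, -8) = -8
P (Priya): max(-7, -8) = -7
c (Tomas): min(5, 8) = 5
d (Tomas): min(3, 2, 8) = 2
e (Tomas): min(-7, -3, -8) = -8
Q (Priya): max(5, 2, -8) = 5
start (Tomas): min(-7, 5) = -7
Tomas at start wants the lowest of {P=-7, Q=5}, so chooses P.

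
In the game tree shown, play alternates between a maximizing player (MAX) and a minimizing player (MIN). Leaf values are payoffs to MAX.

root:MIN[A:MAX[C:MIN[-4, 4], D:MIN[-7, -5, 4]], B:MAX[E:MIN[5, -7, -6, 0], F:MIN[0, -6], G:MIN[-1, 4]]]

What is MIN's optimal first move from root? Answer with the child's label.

C (MIN): min(-4, 4) = -4
D (MIN): min(-7, -5, 4) = -7
A (MAX): max(-4, -7) = -4
E (MIN): min(5, -7, -6, 0) = -7
F (MIN): min(0, -6) = -6
G (MIN): min(-1, 4) = -1
B (MAX): max(-7, -6, -1) = -1
root (MIN): min(-4, -1) = -4
MIN at root wants the lowest of {A=-4, B=-1}, so chooses A.

A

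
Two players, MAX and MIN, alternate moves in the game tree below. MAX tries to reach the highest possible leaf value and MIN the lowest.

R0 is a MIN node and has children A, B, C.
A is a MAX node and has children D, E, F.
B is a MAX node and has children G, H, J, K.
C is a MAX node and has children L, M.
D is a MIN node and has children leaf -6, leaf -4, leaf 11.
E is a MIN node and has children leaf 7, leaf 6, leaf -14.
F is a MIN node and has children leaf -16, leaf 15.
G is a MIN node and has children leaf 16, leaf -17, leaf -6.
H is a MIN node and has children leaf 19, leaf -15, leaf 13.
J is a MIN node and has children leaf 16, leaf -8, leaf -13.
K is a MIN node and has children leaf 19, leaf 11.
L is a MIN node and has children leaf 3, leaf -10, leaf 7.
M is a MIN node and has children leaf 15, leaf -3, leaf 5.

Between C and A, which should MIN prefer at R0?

L (MIN): min(3, -10, 7) = -10
M (MIN): min(15, -3, 5) = -3
C (MAX): max(-10, -3) = -3
D (MIN): min(-6, -4, 11) = -6
E (MIN): min(7, 6, -14) = -14
F (MIN): min(-16, 15) = -16
A (MAX): max(-6, -14, -16) = -6
MIN prefers the lower value; C=-3, A=-6. A is better since -6 < -3.

A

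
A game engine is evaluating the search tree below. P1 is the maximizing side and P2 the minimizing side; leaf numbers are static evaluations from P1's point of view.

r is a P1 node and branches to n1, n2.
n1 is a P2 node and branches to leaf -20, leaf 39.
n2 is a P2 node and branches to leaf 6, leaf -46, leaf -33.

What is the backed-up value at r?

-20

n1 (P2): min(-20, 39) = -20
n2 (P2): min(6, -46, -33) = -46
r (P1): max(-20, -46) = -20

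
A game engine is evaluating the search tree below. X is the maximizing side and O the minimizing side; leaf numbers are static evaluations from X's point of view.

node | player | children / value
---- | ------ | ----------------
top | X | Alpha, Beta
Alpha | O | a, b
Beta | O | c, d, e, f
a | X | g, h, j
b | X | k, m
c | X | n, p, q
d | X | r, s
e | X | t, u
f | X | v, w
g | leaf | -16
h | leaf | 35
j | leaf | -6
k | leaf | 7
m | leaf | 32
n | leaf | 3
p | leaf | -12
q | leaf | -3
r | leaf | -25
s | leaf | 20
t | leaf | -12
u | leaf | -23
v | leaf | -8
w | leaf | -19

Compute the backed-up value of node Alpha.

a (X): max(-16, 35, -6) = 35
b (X): max(7, 32) = 32
Alpha (O): min(35, 32) = 32

32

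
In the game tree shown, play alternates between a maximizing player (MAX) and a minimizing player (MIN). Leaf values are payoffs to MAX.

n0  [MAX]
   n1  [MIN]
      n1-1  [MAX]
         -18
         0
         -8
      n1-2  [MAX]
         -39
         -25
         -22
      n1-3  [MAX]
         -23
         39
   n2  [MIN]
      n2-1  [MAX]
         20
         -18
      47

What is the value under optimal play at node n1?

-22

n1-1 (MAX): max(-18, 0, -8) = 0
n1-2 (MAX): max(-39, -25, -22) = -22
n1-3 (MAX): max(-23, 39) = 39
n1 (MIN): min(0, -22, 39) = -22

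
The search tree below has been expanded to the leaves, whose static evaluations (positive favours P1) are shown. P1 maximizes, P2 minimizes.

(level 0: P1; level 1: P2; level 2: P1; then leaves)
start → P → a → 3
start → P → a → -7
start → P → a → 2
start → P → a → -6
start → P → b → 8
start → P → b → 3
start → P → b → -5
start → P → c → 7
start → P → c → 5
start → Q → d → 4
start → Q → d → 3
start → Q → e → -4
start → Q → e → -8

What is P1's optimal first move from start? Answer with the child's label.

a (P1): max(3, -7, 2, -6) = 3
b (P1): max(8, 3, -5) = 8
c (P1): max(7, 5) = 7
P (P2): min(3, 8, 7) = 3
d (P1): max(4, 3) = 4
e (P1): max(-4, -8) = -4
Q (P2): min(4, -4) = -4
start (P1): max(3, -4) = 3
P1 at start wants the highest of {P=3, Q=-4}, so chooses P.

P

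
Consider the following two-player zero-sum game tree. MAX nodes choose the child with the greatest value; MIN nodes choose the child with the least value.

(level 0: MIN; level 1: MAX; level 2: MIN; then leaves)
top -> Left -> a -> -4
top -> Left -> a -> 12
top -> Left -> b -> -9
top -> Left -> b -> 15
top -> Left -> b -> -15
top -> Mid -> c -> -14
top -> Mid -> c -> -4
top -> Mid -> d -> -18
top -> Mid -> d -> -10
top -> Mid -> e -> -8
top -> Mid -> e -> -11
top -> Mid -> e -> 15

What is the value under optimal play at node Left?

a (MIN): min(-4, 12) = -4
b (MIN): min(-9, 15, -15) = -15
Left (MAX): max(-4, -15) = -4

-4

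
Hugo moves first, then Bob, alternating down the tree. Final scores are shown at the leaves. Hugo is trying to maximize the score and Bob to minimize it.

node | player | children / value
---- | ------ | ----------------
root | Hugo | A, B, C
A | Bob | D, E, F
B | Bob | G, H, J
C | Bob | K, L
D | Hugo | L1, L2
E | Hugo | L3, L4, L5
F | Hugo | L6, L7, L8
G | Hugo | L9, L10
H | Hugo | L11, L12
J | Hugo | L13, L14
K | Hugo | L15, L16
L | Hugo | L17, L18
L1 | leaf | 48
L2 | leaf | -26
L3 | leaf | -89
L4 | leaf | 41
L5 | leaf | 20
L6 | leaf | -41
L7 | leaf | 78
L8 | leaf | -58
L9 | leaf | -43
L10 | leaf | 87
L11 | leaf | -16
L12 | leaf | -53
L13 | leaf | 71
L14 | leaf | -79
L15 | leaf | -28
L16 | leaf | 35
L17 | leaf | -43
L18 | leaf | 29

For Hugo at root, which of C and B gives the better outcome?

C

K (Hugo): max(-28, 35) = 35
L (Hugo): max(-43, 29) = 29
C (Bob): min(35, 29) = 29
G (Hugo): max(-43, 87) = 87
H (Hugo): max(-16, -53) = -16
J (Hugo): max(71, -79) = 71
B (Bob): min(87, -16, 71) = -16
Hugo prefers the higher value; C=29, B=-16. C is better since 29 > -16.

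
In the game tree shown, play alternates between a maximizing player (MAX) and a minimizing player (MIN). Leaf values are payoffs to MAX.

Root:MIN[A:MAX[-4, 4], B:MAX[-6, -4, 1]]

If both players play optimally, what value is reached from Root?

1

A (MAX): max(-4, 4) = 4
B (MAX): max(-6, -4, 1) = 1
Root (MIN): min(4, 1) = 1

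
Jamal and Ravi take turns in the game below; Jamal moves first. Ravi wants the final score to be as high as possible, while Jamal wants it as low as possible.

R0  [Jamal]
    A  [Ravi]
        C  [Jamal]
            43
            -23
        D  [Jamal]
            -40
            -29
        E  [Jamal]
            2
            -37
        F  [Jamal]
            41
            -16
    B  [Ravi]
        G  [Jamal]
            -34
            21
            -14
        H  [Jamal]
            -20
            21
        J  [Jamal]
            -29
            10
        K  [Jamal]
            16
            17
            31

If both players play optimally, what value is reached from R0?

C (Jamal): min(43, -23) = -23
D (Jamal): min(-40, -29) = -40
E (Jamal): min(2, -37) = -37
F (Jamal): min(41, -16) = -16
A (Ravi): max(-23, -40, -37, -16) = -16
G (Jamal): min(-34, 21, -14) = -34
H (Jamal): min(-20, 21) = -20
J (Jamal): min(-29, 10) = -29
K (Jamal): min(16, 17, 31) = 16
B (Ravi): max(-34, -20, -29, 16) = 16
R0 (Jamal): min(-16, 16) = -16

-16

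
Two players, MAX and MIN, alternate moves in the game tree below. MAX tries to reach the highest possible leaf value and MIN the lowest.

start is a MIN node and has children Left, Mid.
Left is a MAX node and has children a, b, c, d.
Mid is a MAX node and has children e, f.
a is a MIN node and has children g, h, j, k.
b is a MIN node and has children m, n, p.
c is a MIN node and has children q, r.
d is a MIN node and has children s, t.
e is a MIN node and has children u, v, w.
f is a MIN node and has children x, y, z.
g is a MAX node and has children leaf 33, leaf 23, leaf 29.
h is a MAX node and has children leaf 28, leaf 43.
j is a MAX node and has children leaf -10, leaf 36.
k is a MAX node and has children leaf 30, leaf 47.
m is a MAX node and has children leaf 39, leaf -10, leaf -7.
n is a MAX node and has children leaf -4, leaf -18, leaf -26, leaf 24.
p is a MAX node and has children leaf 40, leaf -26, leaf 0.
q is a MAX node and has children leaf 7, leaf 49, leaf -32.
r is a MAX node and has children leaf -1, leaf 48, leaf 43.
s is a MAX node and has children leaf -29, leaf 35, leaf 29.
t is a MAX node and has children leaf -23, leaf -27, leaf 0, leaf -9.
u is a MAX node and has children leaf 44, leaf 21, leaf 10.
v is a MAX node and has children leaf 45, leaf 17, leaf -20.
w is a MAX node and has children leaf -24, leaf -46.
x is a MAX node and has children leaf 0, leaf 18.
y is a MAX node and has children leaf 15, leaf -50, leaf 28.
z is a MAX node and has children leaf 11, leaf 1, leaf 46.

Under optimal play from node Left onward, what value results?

48

g (MAX): max(33, 23, 29) = 33
h (MAX): max(28, 43) = 43
j (MAX): max(-10, 36) = 36
k (MAX): max(30, 47) = 47
a (MIN): min(33, 43, 36, 47) = 33
m (MAX): max(39, -10, -7) = 39
n (MAX): max(-4, -18, -26, 24) = 24
p (MAX): max(40, -26, 0) = 40
b (MIN): min(39, 24, 40) = 24
q (MAX): max(7, 49, -32) = 49
r (MAX): max(-1, 48, 43) = 48
c (MIN): min(49, 48) = 48
s (MAX): max(-29, 35, 29) = 35
t (MAX): max(-23, -27, 0, -9) = 0
d (MIN): min(35, 0) = 0
Left (MAX): max(33, 24, 48, 0) = 48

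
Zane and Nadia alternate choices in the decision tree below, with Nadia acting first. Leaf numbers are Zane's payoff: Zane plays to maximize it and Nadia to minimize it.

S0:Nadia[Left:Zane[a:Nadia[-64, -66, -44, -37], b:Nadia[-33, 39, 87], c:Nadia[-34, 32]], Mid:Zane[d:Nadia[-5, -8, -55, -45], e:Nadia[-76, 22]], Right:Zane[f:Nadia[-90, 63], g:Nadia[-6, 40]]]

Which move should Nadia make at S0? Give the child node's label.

a (Nadia): min(-64, -66, -44, -37) = -66
b (Nadia): min(-33, 39, 87) = -33
c (Nadia): min(-34, 32) = -34
Left (Zane): max(-66, -33, -34) = -33
d (Nadia): min(-5, -8, -55, -45) = -55
e (Nadia): min(-76, 22) = -76
Mid (Zane): max(-55, -76) = -55
f (Nadia): min(-90, 63) = -90
g (Nadia): min(-6, 40) = -6
Right (Zane): max(-90, -6) = -6
S0 (Nadia): min(-33, -55, -6) = -55
Nadia at S0 wants the lowest of {Left=-33, Mid=-55, Right=-6}, so chooses Mid.

Mid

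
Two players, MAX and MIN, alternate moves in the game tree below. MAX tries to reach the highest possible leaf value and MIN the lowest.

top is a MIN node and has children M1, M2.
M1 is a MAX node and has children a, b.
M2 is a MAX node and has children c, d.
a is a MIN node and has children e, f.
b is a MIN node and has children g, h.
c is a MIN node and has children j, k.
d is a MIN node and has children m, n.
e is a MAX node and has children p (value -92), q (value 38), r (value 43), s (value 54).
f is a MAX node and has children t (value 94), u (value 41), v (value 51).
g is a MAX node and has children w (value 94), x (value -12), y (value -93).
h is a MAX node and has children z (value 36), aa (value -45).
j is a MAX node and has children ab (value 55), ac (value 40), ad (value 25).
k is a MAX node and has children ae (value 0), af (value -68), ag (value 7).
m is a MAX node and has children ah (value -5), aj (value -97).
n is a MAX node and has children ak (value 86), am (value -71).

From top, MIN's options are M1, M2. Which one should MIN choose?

e (MAX): max(-92, 38, 43, 54) = 54
f (MAX): max(94, 41, 51) = 94
a (MIN): min(54, 94) = 54
g (MAX): max(94, -12, -93) = 94
h (MAX): max(36, -45) = 36
b (MIN): min(94, 36) = 36
M1 (MAX): max(54, 36) = 54
j (MAX): max(55, 40, 25) = 55
k (MAX): max(0, -68, 7) = 7
c (MIN): min(55, 7) = 7
m (MAX): max(-5, -97) = -5
n (MAX): max(86, -71) = 86
d (MIN): min(-5, 86) = -5
M2 (MAX): max(7, -5) = 7
top (MIN): min(54, 7) = 7
MIN at top wants the lowest of {M1=54, M2=7}, so chooses M2.

M2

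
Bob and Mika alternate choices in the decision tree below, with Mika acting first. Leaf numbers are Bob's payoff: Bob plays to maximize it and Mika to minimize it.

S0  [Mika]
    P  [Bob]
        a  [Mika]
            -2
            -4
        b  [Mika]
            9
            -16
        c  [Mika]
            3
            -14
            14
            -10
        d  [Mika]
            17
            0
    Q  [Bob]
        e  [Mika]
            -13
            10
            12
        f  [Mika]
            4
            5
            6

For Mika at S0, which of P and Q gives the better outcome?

a (Mika): min(-2, -4) = -4
b (Mika): min(9, -16) = -16
c (Mika): min(3, -14, 14, -10) = -14
d (Mika): min(17, 0) = 0
P (Bob): max(-4, -16, -14, 0) = 0
e (Mika): min(-13, 10, 12) = -13
f (Mika): min(4, 5, 6) = 4
Q (Bob): max(-13, 4) = 4
Mika prefers the lower value; P=0, Q=4. P is better since 0 < 4.

P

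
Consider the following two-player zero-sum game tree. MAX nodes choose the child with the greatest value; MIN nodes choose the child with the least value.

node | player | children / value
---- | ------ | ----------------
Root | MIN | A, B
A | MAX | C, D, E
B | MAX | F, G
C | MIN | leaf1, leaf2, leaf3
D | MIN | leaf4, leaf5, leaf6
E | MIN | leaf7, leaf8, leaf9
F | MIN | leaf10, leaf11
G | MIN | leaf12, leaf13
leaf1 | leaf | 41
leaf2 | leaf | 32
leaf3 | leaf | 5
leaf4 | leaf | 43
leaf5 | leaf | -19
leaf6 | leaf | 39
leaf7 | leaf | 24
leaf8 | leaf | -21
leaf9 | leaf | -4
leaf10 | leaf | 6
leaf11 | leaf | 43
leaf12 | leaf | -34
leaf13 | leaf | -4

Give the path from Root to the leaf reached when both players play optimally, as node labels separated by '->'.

C (MIN): min(41, 32, 5) = 5
D (MIN): min(43, -19, 39) = -19
E (MIN): min(24, -21, -4) = -21
A (MAX): max(5, -19, -21) = 5
F (MIN): min(6, 43) = 6
G (MIN): min(-34, -4) = -34
B (MAX): max(6, -34) = 6
Root (MIN): min(5, 6) = 5
At Root, MIN picks A (lowest: 5).
At A, MAX picks C (highest: 5).
At C, MIN picks leaf3 (lowest: 5).
Terminal value 5.

Root -> A -> C -> leaf3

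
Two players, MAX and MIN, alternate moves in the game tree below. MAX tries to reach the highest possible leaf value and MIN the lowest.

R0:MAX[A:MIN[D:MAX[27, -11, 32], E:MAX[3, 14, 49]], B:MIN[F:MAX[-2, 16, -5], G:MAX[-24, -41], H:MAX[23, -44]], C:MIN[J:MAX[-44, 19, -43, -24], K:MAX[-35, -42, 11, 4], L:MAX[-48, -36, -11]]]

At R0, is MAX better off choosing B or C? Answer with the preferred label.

F (MAX): max(-2, 16, -5) = 16
G (MAX): max(-24, -41) = -24
H (MAX): max(23, -44) = 23
B (MIN): min(16, -24, 23) = -24
J (MAX): max(-44, 19, -43, -24) = 19
K (MAX): max(-35, -42, 11, 4) = 11
L (MAX): max(-48, -36, -11) = -11
C (MIN): min(19, 11, -11) = -11
MAX prefers the higher value; B=-24, C=-11. C is better since -11 > -24.

C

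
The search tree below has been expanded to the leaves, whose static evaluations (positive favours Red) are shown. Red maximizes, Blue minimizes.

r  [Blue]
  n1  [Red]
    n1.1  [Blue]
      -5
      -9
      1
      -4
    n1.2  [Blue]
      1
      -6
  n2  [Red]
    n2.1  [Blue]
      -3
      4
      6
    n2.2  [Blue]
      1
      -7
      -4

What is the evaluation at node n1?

-6

n1.1 (Blue): min(-5, -9, 1, -4) = -9
n1.2 (Blue): min(1, -6) = -6
n1 (Red): max(-9, -6) = -6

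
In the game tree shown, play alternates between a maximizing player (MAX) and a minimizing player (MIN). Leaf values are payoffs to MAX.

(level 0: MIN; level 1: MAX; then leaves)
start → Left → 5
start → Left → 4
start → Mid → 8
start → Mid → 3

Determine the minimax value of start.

5

Left (MAX): max(5, 4) = 5
Mid (MAX): max(8, 3) = 8
start (MIN): min(5, 8) = 5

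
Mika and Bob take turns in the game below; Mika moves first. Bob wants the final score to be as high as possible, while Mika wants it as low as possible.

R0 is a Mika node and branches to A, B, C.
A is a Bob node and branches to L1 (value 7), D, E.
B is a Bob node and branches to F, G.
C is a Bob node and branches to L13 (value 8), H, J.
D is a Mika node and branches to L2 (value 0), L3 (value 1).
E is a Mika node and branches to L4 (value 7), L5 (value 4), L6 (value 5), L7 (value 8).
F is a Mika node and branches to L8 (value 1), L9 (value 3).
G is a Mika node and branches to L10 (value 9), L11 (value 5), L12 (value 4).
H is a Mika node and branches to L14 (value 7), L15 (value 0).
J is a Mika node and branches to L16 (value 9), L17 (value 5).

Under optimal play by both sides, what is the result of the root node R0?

D (Mika): min(0, 1) = 0
E (Mika): min(7, 4, 5, 8) = 4
A (Bob): max(7, 0, 4) = 7
F (Mika): min(1, 3) = 1
G (Mika): min(9, 5, 4) = 4
B (Bob): max(1, 4) = 4
H (Mika): min(7, 0) = 0
J (Mika): min(9, 5) = 5
C (Bob): max(8, 0, 5) = 8
R0 (Mika): min(7, 4, 8) = 4

4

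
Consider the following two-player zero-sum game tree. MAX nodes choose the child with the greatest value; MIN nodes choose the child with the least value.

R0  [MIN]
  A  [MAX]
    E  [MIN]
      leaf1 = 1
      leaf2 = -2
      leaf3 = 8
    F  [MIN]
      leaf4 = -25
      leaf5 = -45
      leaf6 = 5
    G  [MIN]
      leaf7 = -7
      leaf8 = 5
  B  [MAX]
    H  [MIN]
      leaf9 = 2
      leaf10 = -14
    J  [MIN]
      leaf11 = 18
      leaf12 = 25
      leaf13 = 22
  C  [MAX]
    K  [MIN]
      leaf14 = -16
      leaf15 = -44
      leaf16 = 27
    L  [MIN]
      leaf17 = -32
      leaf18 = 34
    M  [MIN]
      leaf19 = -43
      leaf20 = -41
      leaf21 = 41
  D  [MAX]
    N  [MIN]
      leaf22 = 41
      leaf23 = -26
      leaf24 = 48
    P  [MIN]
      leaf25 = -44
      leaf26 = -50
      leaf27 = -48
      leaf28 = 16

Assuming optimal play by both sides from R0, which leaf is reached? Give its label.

leaf17

E (MIN): min(1, -2, 8) = -2
F (MIN): min(-25, -45, 5) = -45
G (MIN): min(-7, 5) = -7
A (MAX): max(-2, -45, -7) = -2
H (MIN): min(2, -14) = -14
J (MIN): min(18, 25, 22) = 18
B (MAX): max(-14, 18) = 18
K (MIN): min(-16, -44, 27) = -44
L (MIN): min(-32, 34) = -32
M (MIN): min(-43, -41, 41) = -43
C (MAX): max(-44, -32, -43) = -32
N (MIN): min(41, -26, 48) = -26
P (MIN): min(-44, -50, -48, 16) = -50
D (MAX): max(-26, -50) = -26
R0 (MIN): min(-2, 18, -32, -26) = -32
At R0, MIN picks C (lowest: -32).
At C, MAX picks L (highest: -32).
At L, MIN picks leaf17 (lowest: -32).
Terminal value -32.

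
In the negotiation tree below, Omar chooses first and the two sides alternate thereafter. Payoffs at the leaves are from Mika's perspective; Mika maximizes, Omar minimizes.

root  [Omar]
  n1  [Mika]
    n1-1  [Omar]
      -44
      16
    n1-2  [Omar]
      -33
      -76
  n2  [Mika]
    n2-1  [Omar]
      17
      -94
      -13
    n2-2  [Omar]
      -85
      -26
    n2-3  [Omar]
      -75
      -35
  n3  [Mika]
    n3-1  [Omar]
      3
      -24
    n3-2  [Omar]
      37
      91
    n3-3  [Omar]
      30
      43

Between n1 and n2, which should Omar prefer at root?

n1-1 (Omar): min(-44, 16) = -44
n1-2 (Omar): min(-33, -76) = -76
n1 (Mika): max(-44, -76) = -44
n2-1 (Omar): min(17, -94, -13) = -94
n2-2 (Omar): min(-85, -26) = -85
n2-3 (Omar): min(-75, -35) = -75
n2 (Mika): max(-94, -85, -75) = -75
Omar prefers the lower value; n1=-44, n2=-75. n2 is better since -75 < -44.

n2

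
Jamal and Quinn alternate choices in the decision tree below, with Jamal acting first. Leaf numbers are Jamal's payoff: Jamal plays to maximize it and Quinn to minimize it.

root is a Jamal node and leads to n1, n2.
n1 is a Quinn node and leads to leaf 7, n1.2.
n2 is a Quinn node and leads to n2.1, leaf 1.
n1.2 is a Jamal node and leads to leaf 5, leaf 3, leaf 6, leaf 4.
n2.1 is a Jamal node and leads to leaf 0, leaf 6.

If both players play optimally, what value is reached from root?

6

n1.2 (Jamal): max(5, 3, 6, 4) = 6
n1 (Quinn): min(7, 6) = 6
n2.1 (Jamal): max(0, 6) = 6
n2 (Quinn): min(6, 1) = 1
root (Jamal): max(6, 1) = 6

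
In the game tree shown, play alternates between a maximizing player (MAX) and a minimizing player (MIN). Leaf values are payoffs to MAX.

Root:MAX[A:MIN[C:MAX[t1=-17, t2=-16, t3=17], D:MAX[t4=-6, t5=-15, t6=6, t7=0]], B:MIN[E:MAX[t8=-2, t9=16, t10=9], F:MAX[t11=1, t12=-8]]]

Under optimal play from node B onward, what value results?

1

E (MAX): max(-2, 16, 9) = 16
F (MAX): max(1, -8) = 1
B (MIN): min(16, 1) = 1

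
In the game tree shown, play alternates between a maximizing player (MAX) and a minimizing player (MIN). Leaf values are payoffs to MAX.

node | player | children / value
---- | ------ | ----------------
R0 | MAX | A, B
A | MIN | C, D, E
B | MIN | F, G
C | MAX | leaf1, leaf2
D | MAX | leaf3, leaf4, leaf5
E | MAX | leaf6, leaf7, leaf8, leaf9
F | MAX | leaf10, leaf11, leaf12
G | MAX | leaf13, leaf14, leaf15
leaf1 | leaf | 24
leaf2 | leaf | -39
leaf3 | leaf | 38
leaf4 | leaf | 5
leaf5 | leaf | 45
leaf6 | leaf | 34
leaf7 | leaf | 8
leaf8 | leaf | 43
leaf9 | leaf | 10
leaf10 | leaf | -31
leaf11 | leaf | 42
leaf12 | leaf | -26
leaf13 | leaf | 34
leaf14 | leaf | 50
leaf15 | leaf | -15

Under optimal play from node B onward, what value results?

42

F (MAX): max(-31, 42, -26) = 42
G (MAX): max(34, 50, -15) = 50
B (MIN): min(42, 50) = 42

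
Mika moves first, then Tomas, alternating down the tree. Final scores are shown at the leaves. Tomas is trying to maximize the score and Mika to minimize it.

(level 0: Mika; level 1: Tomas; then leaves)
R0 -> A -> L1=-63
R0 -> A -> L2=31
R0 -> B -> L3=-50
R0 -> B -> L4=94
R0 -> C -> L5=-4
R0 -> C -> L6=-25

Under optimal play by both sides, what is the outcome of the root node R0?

-4

A (Tomas): max(-63, 31) = 31
B (Tomas): max(-50, 94) = 94
C (Tomas): max(-4, -25) = -4
R0 (Mika): min(31, 94, -4) = -4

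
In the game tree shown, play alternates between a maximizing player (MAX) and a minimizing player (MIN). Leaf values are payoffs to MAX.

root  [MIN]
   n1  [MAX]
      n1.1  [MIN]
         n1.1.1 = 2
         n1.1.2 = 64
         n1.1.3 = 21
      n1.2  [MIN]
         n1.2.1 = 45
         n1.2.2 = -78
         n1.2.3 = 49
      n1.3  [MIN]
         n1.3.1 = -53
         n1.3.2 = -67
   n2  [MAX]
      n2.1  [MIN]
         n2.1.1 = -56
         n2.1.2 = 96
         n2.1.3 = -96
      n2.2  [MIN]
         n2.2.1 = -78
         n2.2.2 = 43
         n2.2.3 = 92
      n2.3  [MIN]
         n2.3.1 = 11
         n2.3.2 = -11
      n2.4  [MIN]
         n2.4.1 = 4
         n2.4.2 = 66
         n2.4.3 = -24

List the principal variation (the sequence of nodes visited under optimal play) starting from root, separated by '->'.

root -> n2 -> n2.3 -> n2.3.2

n1.1 (MIN): min(2, 64, 21) = 2
n1.2 (MIN): min(45, -78, 49) = -78
n1.3 (MIN): min(-53, -67) = -67
n1 (MAX): max(2, -78, -67) = 2
n2.1 (MIN): min(-56, 96, -96) = -96
n2.2 (MIN): min(-78, 43, 92) = -78
n2.3 (MIN): min(11, -11) = -11
n2.4 (MIN): min(4, 66, -24) = -24
n2 (MAX): max(-96, -78, -11, -24) = -11
root (MIN): min(2, -11) = -11
At root, MIN picks n2 (lowest: -11).
At n2, MAX picks n2.3 (highest: -11).
At n2.3, MIN picks n2.3.2 (lowest: -11).
Terminal value -11.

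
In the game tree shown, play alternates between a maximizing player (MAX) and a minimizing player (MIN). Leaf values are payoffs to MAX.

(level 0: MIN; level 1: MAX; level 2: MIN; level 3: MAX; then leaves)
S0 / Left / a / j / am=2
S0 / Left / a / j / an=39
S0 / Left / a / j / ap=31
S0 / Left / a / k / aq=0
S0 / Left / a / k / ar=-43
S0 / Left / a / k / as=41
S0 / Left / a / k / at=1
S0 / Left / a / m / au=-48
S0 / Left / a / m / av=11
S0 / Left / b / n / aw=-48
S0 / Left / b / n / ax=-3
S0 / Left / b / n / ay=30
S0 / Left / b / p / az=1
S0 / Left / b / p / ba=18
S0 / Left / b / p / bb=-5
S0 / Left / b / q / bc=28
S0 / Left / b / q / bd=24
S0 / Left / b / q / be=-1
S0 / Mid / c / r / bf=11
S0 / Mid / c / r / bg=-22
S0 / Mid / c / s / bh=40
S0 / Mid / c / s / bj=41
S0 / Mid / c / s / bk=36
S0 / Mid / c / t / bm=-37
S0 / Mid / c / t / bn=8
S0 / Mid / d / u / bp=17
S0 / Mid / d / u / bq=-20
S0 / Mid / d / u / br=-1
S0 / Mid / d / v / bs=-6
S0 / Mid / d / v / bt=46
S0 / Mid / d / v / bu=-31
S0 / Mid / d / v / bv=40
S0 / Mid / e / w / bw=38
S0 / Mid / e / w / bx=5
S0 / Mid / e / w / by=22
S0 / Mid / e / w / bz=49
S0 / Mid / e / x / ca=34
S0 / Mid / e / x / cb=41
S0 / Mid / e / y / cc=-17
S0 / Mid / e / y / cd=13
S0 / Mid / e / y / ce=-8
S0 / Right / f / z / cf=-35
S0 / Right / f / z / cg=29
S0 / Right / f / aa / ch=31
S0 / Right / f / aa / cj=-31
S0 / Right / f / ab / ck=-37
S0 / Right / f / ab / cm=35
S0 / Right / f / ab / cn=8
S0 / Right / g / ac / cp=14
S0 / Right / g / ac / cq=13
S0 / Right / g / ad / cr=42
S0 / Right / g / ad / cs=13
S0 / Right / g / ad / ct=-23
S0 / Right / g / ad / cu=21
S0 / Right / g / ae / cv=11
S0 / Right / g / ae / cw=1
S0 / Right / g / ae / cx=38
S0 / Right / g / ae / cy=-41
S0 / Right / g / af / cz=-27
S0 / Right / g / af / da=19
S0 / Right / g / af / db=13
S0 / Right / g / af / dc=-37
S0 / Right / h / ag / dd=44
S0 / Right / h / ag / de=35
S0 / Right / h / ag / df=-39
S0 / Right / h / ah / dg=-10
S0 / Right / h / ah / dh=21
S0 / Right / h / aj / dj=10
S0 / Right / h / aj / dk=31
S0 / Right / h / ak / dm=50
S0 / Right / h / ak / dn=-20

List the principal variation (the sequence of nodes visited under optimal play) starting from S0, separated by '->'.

j (MAX): max(2, 39, 31) = 39
k (MAX): max(0, -43, 41, 1) = 41
m (MAX): max(-48, 11) = 11
a (MIN): min(39, 41, 11) = 11
n (MAX): max(-48, -3, 30) = 30
p (MAX): max(1, 18, -5) = 18
q (MAX): max(28, 24, -1) = 28
b (MIN): min(30, 18, 28) = 18
Left (MAX): max(11, 18) = 18
r (MAX): max(11, -22) = 11
s (MAX): max(40, 41, 36) = 41
t (MAX): max(-37, 8) = 8
c (MIN): min(11, 41, 8) = 8
u (MAX): max(17, -20, -1) = 17
v (MAX): max(-6, 46, -31, 40) = 46
d (MIN): min(17, 46) = 17
w (MAX): max(38, 5, 22, 49) = 49
x (MAX): max(34, 41) = 41
y (MAX): max(-17, 13, -8) = 13
e (MIN): min(49, 41, 13) = 13
Mid (MAX): max(8, 17, 13) = 17
z (MAX): max(-35, 29) = 29
aa (MAX): max(31, -31) = 31
ab (MAX): max(-37, 35, 8) = 35
f (MIN): min(29, 31, 35) = 29
ac (MAX): max(14, 13) = 14
ad (MAX): max(42, 13, -23, 21) = 42
ae (MAX): max(11, 1, 38, -41) = 38
af (MAX): max(-27, 19, 13, -37) = 19
g (MIN): min(14, 42, 38, 19) = 14
ag (MAX): max(44, 35, -39) = 44
ah (MAX): max(-10, 21) = 21
aj (MAX): max(10, 31) = 31
ak (MAX): max(50, -20) = 50
h (MIN): min(44, 21, 31, 50) = 21
Right (MAX): max(29, 14, 21) = 29
S0 (MIN): min(18, 17, 29) = 17
At S0, MIN picks Mid (lowest: 17).
At Mid, MAX picks d (highest: 17).
At d, MIN picks u (lowest: 17).
At u, MAX picks bp (highest: 17).
Terminal value 17.

S0 -> Mid -> d -> u -> bp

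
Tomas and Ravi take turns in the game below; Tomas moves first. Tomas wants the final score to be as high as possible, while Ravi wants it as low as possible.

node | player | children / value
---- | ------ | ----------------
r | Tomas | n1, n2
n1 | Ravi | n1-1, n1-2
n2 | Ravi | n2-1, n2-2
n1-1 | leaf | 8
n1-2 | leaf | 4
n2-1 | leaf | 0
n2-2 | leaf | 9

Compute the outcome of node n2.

n2 (Ravi): min(0, 9) = 0

0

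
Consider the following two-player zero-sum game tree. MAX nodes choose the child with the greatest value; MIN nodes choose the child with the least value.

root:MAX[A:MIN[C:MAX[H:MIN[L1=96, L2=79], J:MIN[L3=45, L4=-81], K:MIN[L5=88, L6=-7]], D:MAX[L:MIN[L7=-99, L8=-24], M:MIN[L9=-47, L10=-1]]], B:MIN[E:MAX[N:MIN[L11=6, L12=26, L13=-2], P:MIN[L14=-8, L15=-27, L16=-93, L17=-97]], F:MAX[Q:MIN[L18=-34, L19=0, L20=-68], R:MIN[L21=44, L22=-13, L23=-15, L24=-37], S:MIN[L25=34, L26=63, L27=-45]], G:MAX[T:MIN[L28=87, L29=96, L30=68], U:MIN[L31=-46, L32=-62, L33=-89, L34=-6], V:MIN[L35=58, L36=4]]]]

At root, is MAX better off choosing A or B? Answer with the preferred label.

B

H (MIN): min(96, 79) = 79
J (MIN): min(45, -81) = -81
K (MIN): min(88, -7) = -7
C (MAX): max(79, -81, -7) = 79
L (MIN): min(-99, -24) = -99
M (MIN): min(-47, -1) = -47
D (MAX): max(-99, -47) = -47
A (MIN): min(79, -47) = -47
N (MIN): min(6, 26, -2) = -2
P (MIN): min(-8, -27, -93, -97) = -97
E (MAX): max(-2, -97) = -2
Q (MIN): min(-34, 0, -68) = -68
R (MIN): min(44, -13, -15, -37) = -37
S (MIN): min(34, 63, -45) = -45
F (MAX): max(-68, -37, -45) = -37
T (MIN): min(87, 96, 68) = 68
U (MIN): min(-46, -62, -89, -6) = -89
V (MIN): min(58, 4) = 4
G (MAX): max(68, -89, 4) = 68
B (MIN): min(-2, -37, 68) = -37
MAX prefers the higher value; A=-47, B=-37. B is better since -37 > -47.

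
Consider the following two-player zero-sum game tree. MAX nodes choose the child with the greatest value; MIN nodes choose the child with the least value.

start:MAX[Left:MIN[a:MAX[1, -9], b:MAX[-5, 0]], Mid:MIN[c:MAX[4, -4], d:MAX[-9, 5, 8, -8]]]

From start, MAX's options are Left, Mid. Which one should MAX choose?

a (MAX): max(1, -9) = 1
b (MAX): max(-5, 0) = 0
Left (MIN): min(1, 0) = 0
c (MAX): max(4, -4) = 4
d (MAX): max(-9, 5, 8, -8) = 8
Mid (MIN): min(4, 8) = 4
start (MAX): max(0, 4) = 4
MAX at start wants the highest of {Left=0, Mid=4}, so chooses Mid.

Mid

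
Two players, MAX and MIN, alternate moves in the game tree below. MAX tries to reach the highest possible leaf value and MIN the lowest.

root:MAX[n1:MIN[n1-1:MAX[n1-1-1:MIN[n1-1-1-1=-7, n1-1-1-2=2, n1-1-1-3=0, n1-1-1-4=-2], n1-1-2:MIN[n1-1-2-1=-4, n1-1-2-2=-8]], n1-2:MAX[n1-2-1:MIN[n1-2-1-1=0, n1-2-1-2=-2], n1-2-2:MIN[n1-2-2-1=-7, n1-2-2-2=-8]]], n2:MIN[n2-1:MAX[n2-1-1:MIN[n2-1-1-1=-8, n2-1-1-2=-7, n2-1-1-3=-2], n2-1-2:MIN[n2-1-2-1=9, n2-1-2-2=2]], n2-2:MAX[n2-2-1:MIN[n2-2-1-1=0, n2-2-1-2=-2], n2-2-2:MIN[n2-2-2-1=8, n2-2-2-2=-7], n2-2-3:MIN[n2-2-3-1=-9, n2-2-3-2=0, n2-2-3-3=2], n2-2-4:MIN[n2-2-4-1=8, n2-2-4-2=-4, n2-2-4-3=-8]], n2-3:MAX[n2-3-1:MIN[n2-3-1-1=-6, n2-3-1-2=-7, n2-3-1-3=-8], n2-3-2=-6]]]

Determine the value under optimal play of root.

n1-1-1 (MIN): min(-7, 2, 0, -2) = -7
n1-1-2 (MIN): min(-4, -8) = -8
n1-1 (MAX): max(-7, -8) = -7
n1-2-1 (MIN): min(0, -2) = -2
n1-2-2 (MIN): min(-7, -8) = -8
n1-2 (MAX): max(-2, -8) = -2
n1 (MIN): min(-7, -2) = -7
n2-1-1 (MIN): min(-8, -7, -2) = -8
n2-1-2 (MIN): min(9, 2) = 2
n2-1 (MAX): max(-8, 2) = 2
n2-2-1 (MIN): min(0, -2) = -2
n2-2-2 (MIN): min(8, -7) = -7
n2-2-3 (MIN): min(-9, 0, 2) = -9
n2-2-4 (MIN): min(8, -4, -8) = -8
n2-2 (MAX): max(-2, -7, -9, -8) = -2
n2-3-1 (MIN): min(-6, -7, -8) = -8
n2-3 (MAX): max(-8, -6) = -6
n2 (MIN): min(2, -2, -6) = -6
root (MAX): max(-7, -6) = -6

-6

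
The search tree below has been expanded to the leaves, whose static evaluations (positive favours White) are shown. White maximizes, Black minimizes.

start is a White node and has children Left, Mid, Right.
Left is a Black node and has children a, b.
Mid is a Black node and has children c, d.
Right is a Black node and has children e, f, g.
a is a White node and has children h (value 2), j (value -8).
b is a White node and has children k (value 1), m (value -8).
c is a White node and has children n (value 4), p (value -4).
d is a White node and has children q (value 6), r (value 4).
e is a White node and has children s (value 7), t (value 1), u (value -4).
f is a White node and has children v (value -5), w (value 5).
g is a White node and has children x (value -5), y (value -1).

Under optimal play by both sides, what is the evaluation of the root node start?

4

a (White): max(2, -8) = 2
b (White): max(1, -8) = 1
Left (Black): min(2, 1) = 1
c (White): max(4, -4) = 4
d (White): max(6, 4) = 6
Mid (Black): min(4, 6) = 4
e (White): max(7, 1, -4) = 7
f (White): max(-5, 5) = 5
g (White): max(-5, -1) = -1
Right (Black): min(7, 5, -1) = -1
start (White): max(1, 4, -1) = 4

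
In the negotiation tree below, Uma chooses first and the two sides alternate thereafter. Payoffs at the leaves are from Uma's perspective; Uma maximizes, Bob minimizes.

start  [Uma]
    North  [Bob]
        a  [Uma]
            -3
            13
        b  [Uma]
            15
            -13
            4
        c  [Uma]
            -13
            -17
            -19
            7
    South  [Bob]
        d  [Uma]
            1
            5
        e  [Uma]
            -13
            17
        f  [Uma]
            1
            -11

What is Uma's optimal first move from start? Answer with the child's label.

a (Uma): max(-3, 13) = 13
b (Uma): max(15, -13, 4) = 15
c (Uma): max(-13, -17, -19, 7) = 7
North (Bob): min(13, 15, 7) = 7
d (Uma): max(1, 5) = 5
e (Uma): max(-13, 17) = 17
f (Uma): max(1, -11) = 1
South (Bob): min(5, 17, 1) = 1
start (Uma): max(7, 1) = 7
Uma at start wants the highest of {North=7, South=1}, so chooses North.

North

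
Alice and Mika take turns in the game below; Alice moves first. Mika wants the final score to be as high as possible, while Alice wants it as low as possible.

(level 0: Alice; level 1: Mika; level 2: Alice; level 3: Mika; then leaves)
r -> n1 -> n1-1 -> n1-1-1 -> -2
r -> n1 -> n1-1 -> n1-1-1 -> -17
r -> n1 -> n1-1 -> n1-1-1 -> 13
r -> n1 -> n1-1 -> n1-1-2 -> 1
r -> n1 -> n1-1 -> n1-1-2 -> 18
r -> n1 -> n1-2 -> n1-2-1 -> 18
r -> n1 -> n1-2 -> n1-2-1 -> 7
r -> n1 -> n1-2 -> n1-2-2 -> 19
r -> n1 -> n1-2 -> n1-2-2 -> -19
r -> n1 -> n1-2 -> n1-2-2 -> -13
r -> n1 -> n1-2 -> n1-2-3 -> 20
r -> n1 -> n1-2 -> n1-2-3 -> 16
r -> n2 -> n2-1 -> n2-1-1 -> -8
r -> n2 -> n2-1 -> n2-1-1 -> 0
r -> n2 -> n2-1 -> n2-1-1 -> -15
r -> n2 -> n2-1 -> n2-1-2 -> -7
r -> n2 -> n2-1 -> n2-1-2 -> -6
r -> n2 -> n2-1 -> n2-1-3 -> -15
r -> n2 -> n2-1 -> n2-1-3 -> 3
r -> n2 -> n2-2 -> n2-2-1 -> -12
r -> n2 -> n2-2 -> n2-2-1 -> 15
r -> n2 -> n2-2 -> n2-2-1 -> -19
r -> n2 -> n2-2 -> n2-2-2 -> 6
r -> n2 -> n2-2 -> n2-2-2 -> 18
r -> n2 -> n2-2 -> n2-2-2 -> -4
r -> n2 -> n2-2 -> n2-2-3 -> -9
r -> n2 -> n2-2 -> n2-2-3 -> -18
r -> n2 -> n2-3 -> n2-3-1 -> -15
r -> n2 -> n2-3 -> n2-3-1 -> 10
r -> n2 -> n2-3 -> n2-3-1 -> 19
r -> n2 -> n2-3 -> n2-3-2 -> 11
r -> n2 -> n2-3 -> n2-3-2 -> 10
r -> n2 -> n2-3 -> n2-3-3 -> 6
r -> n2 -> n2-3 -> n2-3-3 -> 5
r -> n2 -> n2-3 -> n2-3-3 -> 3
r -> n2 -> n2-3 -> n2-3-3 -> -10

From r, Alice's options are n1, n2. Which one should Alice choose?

n2

n1-1-1 (Mika): max(-2, -17, 13) = 13
n1-1-2 (Mika): max(1, 18) = 18
n1-1 (Alice): min(13, 18) = 13
n1-2-1 (Mika): max(18, 7) = 18
n1-2-2 (Mika): max(19, -19, -13) = 19
n1-2-3 (Mika): max(20, 16) = 20
n1-2 (Alice): min(18, 19, 20) = 18
n1 (Mika): max(13, 18) = 18
n2-1-1 (Mika): max(-8, 0, -15) = 0
n2-1-2 (Mika): max(-7, -6) = -6
n2-1-3 (Mika): max(-15, 3) = 3
n2-1 (Alice): min(0, -6, 3) = -6
n2-2-1 (Mika): max(-12, 15, -19) = 15
n2-2-2 (Mika): max(6, 18, -4) = 18
n2-2-3 (Mika): max(-9, -18) = -9
n2-2 (Alice): min(15, 18, -9) = -9
n2-3-1 (Mika): max(-15, 10, 19) = 19
n2-3-2 (Mika): max(11, 10) = 11
n2-3-3 (Mika): max(6, 5, 3, -10) = 6
n2-3 (Alice): min(19, 11, 6) = 6
n2 (Mika): max(-6, -9, 6) = 6
r (Alice): min(18, 6) = 6
Alice at r wants the lowest of {n1=18, n2=6}, so chooses n2.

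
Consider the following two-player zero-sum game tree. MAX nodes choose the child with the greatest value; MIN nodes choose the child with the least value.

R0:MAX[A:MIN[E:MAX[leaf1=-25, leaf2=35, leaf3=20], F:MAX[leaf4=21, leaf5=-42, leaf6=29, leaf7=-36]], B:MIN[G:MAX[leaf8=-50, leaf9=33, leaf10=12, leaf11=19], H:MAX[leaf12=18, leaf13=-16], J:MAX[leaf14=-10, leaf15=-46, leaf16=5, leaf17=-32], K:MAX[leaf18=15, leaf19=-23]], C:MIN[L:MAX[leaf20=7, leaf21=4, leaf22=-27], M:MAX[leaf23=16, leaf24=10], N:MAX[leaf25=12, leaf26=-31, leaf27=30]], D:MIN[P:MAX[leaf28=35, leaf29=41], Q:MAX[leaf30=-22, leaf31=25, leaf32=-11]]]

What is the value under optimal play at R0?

E (MAX): max(-25, 35, 20) = 35
F (MAX): max(21, -42, 29, -36) = 29
A (MIN): min(35, 29) = 29
G (MAX): max(-50, 33, 12, 19) = 33
H (MAX): max(18, -16) = 18
J (MAX): max(-10, -46, 5, -32) = 5
K (MAX): max(15, -23) = 15
B (MIN): min(33, 18, 5, 15) = 5
L (MAX): max(7, 4, -27) = 7
M (MAX): max(16, 10) = 16
N (MAX): max(12, -31, 30) = 30
C (MIN): min(7, 16, 30) = 7
P (MAX): max(35, 41) = 41
Q (MAX): max(-22, 25, -11) = 25
D (MIN): min(41, 25) = 25
R0 (MAX): max(29, 5, 7, 25) = 29

29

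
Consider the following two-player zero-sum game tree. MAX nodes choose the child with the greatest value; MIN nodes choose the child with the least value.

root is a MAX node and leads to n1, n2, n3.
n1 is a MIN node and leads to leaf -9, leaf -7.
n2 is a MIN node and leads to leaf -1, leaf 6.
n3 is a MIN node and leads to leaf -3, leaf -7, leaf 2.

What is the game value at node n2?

n2 (MIN): min(-1, 6) = -1

-1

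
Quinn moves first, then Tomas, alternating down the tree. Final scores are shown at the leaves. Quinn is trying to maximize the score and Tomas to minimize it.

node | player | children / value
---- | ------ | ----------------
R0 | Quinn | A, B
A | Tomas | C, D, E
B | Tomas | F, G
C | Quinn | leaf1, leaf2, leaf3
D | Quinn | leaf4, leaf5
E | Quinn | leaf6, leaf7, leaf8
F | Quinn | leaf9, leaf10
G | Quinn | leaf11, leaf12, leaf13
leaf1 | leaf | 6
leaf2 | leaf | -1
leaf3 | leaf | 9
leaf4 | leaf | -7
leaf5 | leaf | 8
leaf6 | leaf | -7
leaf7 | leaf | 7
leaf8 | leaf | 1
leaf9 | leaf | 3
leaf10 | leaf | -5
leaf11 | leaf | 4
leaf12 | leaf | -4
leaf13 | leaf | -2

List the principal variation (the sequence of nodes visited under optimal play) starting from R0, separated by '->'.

R0 -> A -> E -> leaf7

C (Quinn): max(6, -1, 9) = 9
D (Quinn): max(-7, 8) = 8
E (Quinn): max(-7, 7, 1) = 7
A (Tomas): min(9, 8, 7) = 7
F (Quinn): max(3, -5) = 3
G (Quinn): max(4, -4, -2) = 4
B (Tomas): min(3, 4) = 3
R0 (Quinn): max(7, 3) = 7
At R0, Quinn picks A (highest: 7).
At A, Tomas picks E (lowest: 7).
At E, Quinn picks leaf7 (highest: 7).
Terminal value 7.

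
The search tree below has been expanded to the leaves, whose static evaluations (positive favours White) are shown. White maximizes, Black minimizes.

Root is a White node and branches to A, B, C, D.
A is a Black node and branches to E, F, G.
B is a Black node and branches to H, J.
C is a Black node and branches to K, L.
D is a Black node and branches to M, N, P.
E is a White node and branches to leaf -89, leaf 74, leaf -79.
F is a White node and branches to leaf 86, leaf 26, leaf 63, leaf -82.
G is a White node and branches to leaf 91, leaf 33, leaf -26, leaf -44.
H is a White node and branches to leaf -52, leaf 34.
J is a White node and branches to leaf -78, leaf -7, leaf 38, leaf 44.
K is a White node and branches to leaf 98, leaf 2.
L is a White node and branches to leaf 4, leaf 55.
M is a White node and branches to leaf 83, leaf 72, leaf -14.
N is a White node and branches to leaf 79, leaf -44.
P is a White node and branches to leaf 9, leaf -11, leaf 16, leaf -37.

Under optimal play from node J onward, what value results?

44

J (White): max(-78, -7, 38, 44) = 44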